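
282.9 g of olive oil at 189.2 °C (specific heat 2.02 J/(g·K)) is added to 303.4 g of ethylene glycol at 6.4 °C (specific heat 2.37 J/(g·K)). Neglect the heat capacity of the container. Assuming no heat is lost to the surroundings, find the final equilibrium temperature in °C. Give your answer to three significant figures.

T_f = 87.3 °C

Heat lost by olive oil = heat gained by ethylene glycol.
(282.9)(2.02)(189.2 − T) = (303.4)(2.37)(T − 6.4)
571.458 (189.2 − T) = 719.058 (T − 6.4)
108120 − 571.458 T = 719.058 T − 4602.0
112722.0 = 1290.516 T
T = 87.346 °C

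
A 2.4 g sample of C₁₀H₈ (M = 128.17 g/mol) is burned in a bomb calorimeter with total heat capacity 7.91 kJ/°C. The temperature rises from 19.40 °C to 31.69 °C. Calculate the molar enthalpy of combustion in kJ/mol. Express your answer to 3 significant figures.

ΔH = -5190 kJ/mol

ΔT = 31.69 − 19.40 = 12.29 °C
q_cal = C_cal × ΔT = 7.91 × 12.29 = 97.2139 kJ
n = 2.4 / 128.17 = 0.01873 mol
q_rxn = −q_cal = -97.2139 kJ
ΔH = -97.2139 / 0.01873 = -5190 kJ/mol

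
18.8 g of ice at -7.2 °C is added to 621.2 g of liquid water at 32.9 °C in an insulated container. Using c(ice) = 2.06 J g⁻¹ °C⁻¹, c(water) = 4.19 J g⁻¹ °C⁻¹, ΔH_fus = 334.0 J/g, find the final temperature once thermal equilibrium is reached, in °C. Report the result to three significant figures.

Heat to bring ice to 0 °C and melt it: q₁ = 18.8×2.06×7.2 + 18.8×334.0 = 6558.0 J
Heat the water can supply cooling to 0 °C: 621.2×4.19×32.9 = 85633.0 J > q₁, so all ice melts.
Energy balance: 621.2×4.19×(32.9 − T) = 6558.0 + 18.8×4.19×(T − 0)
2602.828(32.9 − T) = 6558.0 + 78.772 T
85633.0 − 6558.0 = 2681.600 T
T = 79075.0 / 2681.600 = 29.49 °C

T_f = 29.5 °C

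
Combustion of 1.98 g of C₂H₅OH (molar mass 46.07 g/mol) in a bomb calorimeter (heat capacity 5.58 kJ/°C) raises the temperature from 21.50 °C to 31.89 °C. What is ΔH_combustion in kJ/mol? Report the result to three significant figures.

ΔH = -1350 kJ/mol

ΔT = 31.89 − 21.50 = 10.39 °C
q_cal = C_cal × ΔT = 5.58 × 10.39 = 57.9762 kJ
n = 1.98 / 46.07 = 0.04298 mol
q_rxn = −q_cal = -57.9762 kJ
ΔH = -57.9762 / 0.04298 = -1349 kJ/mol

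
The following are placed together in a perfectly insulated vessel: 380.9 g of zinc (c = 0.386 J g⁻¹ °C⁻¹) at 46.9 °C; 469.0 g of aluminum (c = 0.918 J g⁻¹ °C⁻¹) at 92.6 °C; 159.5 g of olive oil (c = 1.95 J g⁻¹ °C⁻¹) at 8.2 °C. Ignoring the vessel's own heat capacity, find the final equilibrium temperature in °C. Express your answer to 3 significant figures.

Σ mᵢcᵢ(T − Tᵢ) = 0  ⇒  T = Σ mᵢcᵢTᵢ / Σ mᵢcᵢ
Σ mᵢcᵢ = 380.9×0.386 + 469.0×0.918 + 159.5×1.95 = 888.5944
Σ mᵢcᵢTᵢ = 147.0274×46.9 + 430.542×92.6 + 311.025×8.2 = 49314
T = 49314 / 888.5944 = 55.50 °C

T_f = 55.5 °C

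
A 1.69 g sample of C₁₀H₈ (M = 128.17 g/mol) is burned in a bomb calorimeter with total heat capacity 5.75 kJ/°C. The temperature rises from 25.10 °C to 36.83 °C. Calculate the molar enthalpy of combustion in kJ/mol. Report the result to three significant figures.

ΔH = -5120 kJ/mol

ΔT = 36.83 − 25.10 = 11.73 °C
q_cal = C_cal × ΔT = 5.75 × 11.73 = 67.4475 kJ
n = 1.69 / 128.17 = 0.013186 mol
q_rxn = −q_cal = -67.4475 kJ
ΔH = -67.4475 / 0.013186 = -5115 kJ/mol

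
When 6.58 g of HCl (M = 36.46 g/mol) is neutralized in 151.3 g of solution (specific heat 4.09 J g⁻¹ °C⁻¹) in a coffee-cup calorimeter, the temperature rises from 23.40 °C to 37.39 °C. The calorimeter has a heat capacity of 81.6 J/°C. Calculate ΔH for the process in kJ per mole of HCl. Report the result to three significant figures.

|ΔT| = |37.39 − 23.40| = 13.99 °C
|q_surr| = (151.3 × 4.09 + 81.6) × 13.99 = 700.417 × 13.99 = 9799 J
n(HCl) = 6.58 / 36.46 = 0.1805 mol
Temperature rose, so q_rxn = −|q_surr| = -9.799 kJ
ΔH = q_rxn / n = -54.29 kJ/mol

ΔH = -54.3 kJ/mol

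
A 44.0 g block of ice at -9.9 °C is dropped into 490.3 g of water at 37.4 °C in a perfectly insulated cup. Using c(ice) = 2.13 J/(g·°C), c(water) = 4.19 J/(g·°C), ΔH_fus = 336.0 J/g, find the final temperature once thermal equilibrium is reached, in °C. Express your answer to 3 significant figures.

Heat to bring ice to 0 °C and melt it: q₁ = 44.0×2.13×9.9 + 44.0×336.0 = 15712 J
Heat the water can supply cooling to 0 °C: 490.3×4.19×37.4 = 76833.0 J > q₁, so all ice melts.
Energy balance: 490.3×4.19×(37.4 − T) = 15712 + 44.0×4.19×(T − 0)
2054.357(37.4 − T) = 15712 + 184.36 T
76833.0 − 15712 = 2238.717 T
T = 61121.0 / 2238.717 = 27.30 °C

T_f = 27.3 °C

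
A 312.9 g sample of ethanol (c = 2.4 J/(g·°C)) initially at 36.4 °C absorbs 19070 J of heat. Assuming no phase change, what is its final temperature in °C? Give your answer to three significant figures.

T_f = 61.8 °C

ΔT = q / (m c) = 19070 / (312.9 × 2.4) = 25.39 °C
T_f = 36.4 + 25.39 = 61.79 °C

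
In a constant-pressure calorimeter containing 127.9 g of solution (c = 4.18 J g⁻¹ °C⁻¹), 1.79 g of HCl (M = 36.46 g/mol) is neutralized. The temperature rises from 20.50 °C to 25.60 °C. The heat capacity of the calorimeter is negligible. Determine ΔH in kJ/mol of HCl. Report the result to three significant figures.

ΔH = -55.5 kJ/mol

|ΔT| = |25.60 − 20.50| = 5.10 °C
|q_surr| = (127.9 × 4.18) × 5.10 = 534.622 × 5.10 = 2726.6 J
n(HCl) = 1.79 / 36.46 = 0.049095 mol
Temperature rose, so q_rxn = −|q_surr| = -2.7266 kJ
ΔH = q_rxn / n = -55.54 kJ/mol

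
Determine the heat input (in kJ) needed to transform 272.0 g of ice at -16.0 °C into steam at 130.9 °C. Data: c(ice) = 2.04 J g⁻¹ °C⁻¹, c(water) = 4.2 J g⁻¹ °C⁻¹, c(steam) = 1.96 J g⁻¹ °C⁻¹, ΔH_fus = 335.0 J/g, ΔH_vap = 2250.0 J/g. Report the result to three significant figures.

q1 (heat ice -16.0→0.0 °C): 272.0 × 2.04 × 16.0 = 8878 J
q2 (melt at 0 °C): 272.0 × 335.0 = 91120 J
q3 (heat water 0.0→100.0 °C): 272.0 × 4.2 × 100.0 = 114240 J
q4 (vaporize at 100 °C): 272.0 × 2250.0 = 612000 J
q5 (heat steam 100.0→130.9 °C): 272.0 × 1.96 × 30.9 = 16473 J
Total: 8878 + 91120 + 114240 + 612000 + 16473 = 842711 J = 843 kJ

q = 843 kJ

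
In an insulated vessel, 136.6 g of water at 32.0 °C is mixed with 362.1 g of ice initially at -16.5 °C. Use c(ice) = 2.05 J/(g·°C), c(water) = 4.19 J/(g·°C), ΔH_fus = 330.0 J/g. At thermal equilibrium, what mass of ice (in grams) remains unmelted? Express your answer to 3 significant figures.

Heat to warm all ice to 0 °C: 362.1×2.05×16.5 = 12248 J
Heat released by water cooling to 0 °C: 136.6×4.19×32.0 = 18315 J
18315 J < 12248 + 362.1×330.0 = 131741 J, so not all ice melts; final T = 0 °C.
Heat left for melting: 18315 − 12248 = 6067 J
Mass melted = 6067 / 330.0 = 18.38 g
Ice remaining = 362.1 − 18.38 = 343.72 g

m_ice remaining = 344 g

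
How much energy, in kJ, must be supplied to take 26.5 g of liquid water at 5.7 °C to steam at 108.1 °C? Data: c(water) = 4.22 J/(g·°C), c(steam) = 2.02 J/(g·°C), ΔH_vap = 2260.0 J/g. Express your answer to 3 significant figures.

q1 (heat water 5.7→100.0 °C): 26.5 × 4.22 × 94.3 = 10546 J
q2 (vaporize at 100 °C): 26.5 × 2260.0 = 59890 J
q3 (heat steam 100.0→108.1 °C): 26.5 × 2.02 × 8.1 = 434 J
Total: 10546 + 59890 + 434 = 70870 J = 70.9 kJ

q = 70.9 kJ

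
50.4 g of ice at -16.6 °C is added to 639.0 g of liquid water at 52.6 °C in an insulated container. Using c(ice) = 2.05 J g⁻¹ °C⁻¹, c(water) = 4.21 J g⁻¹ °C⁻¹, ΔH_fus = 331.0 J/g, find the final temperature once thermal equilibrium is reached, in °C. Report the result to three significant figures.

T_f = 42.4 °C

Heat to bring ice to 0 °C and melt it: q₁ = 50.4×2.05×16.6 + 50.4×331.0 = 18398 J
Heat the water can supply cooling to 0 °C: 639.0×4.21×52.6 = 141504 J > q₁, so all ice melts.
Energy balance: 639.0×4.21×(52.6 − T) = 18398 + 50.4×4.21×(T − 0)
2690.19(52.6 − T) = 18398 + 212.184 T
141504 − 18398 = 2902.374 T
T = 123106 / 2902.374 = 42.42 °C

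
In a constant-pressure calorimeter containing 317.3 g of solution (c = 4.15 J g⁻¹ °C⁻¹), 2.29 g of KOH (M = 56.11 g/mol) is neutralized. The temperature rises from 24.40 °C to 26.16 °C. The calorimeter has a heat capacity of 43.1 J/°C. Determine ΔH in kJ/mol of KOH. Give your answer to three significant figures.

|ΔT| = |26.16 − 24.40| = 1.76 °C
|q_surr| = (317.3 × 4.15 + 43.1) × 1.76 = 1359.895 × 1.76 = 2393 J
n(KOH) = 2.29 / 56.11 = 0.04081 mol
Temperature rose, so q_rxn = −|q_surr| = -2.393 kJ
ΔH = q_rxn / n = -58.64 kJ/mol

ΔH = -58.6 kJ/mol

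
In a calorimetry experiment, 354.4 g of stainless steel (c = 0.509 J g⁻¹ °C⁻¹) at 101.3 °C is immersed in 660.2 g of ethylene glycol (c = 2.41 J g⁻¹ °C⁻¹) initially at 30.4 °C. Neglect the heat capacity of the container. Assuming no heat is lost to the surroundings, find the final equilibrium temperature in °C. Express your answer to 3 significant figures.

Heat lost by stainless steel = heat gained by ethylene glycol.
(354.4)(0.509)(101.3 − T) = (660.2)(2.41)(T − 30.4)
180.3896 (101.3 − T) = 1591.082 (T − 30.4)
18273 − 180.3896 T = 1591.082 T − 48369
66642 = 1771.4716 T
T = 37.62 °C

T_f = 37.6 °C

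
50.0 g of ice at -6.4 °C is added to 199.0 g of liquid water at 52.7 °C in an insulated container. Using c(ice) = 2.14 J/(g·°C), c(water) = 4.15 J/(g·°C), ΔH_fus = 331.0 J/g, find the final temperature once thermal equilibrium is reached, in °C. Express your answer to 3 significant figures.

T_f = 25.4 °C

Heat to bring ice to 0 °C and melt it: q₁ = 50.0×2.14×6.4 + 50.0×331.0 = 17235 J
Heat the water can supply cooling to 0 °C: 199.0×4.15×52.7 = 43522.3 J > q₁, so all ice melts.
Energy balance: 199.0×4.15×(52.7 − T) = 17235 + 50.0×4.15×(T − 0)
825.85(52.7 − T) = 17235 + 207.5 T
43522.3 − 17235 = 1033.35 T
T = 26287.3 / 1033.35 = 25.44 °C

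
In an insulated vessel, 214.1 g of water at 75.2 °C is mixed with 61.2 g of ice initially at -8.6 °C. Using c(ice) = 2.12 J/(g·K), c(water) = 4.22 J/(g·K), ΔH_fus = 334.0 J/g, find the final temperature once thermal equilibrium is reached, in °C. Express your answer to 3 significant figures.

T_f = 39.9 °C

Heat to bring ice to 0 °C and melt it: q₁ = 61.2×2.12×8.6 + 61.2×334.0 = 21557 J
Heat the water can supply cooling to 0 °C: 214.1×4.22×75.2 = 67943.4 J > q₁, so all ice melts.
Energy balance: 214.1×4.22×(75.2 − T) = 21557 + 61.2×4.22×(T − 0)
903.502(75.2 − T) = 21557 + 258.264 T
67943.4 − 21557 = 1161.766 T
T = 46386.4 / 1161.766 = 39.93 °C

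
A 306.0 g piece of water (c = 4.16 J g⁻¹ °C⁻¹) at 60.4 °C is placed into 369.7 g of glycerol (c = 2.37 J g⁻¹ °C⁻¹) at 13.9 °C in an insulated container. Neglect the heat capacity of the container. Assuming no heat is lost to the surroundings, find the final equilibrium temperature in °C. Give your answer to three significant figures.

Heat lost by water = heat gained by glycerol.
(306.0)(4.16)(60.4 − T) = (369.7)(2.37)(T − 13.9)
1272.96 (60.4 − T) = 876.189 (T − 13.9)
76887 − 1272.96 T = 876.189 T − 12179
89066 = 2149.149 T
T = 41.44 °C

T_f = 41.4 °C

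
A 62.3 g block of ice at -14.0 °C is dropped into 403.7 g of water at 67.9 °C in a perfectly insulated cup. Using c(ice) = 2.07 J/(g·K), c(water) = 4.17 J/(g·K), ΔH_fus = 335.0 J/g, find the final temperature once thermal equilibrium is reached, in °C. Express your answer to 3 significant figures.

Heat to bring ice to 0 °C and melt it: q₁ = 62.3×2.07×14.0 + 62.3×335.0 = 22676 J
Heat the water can supply cooling to 0 °C: 403.7×4.17×67.9 = 114305 J > q₁, so all ice melts.
Energy balance: 403.7×4.17×(67.9 − T) = 22676 + 62.3×4.17×(T − 0)
1683.429(67.9 − T) = 22676 + 259.791 T
114305 − 22676 = 1943.220 T
T = 91629 / 1943.220 = 47.15 °C

T_f = 47.2 °C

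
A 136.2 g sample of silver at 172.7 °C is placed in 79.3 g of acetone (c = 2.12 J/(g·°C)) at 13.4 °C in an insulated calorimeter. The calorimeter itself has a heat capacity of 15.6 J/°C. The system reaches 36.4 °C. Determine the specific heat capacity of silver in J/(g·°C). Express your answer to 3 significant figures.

q_gained = (79.3 × 2.12 + 15.6) × (36.4 − 13.4) = 4225 J
q_lost = 136.2 × c × (172.7 − 36.4) = 18564.06 c
Set equal: c = 4225 / 18564.06 = 0.228 J/(g·°C)

c = 0.228 J/(g·°C)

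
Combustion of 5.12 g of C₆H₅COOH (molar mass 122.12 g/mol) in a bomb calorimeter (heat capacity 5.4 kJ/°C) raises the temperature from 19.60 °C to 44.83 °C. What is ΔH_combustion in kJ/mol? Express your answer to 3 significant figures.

ΔH = -3250 kJ/mol

ΔT = 44.83 − 19.60 = 25.23 °C
q_cal = C_cal × ΔT = 5.4 × 25.23 = 136.242 kJ
n = 5.12 / 122.12 = 0.04193 mol
q_rxn = −q_cal = -136.242 kJ
ΔH = -136.242 / 0.04193 = -3249 kJ/mol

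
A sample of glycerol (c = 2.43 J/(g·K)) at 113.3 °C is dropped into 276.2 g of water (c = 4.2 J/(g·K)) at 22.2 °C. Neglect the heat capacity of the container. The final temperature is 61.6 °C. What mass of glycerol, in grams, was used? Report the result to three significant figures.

q_gained = (276.2 × 4.2) × (61.6 − 22.2) = 45710 J
q_lost = m × 2.43 × (113.3 − 61.6) = 125.631 m
m = 45710 / 125.631 = 364 g

m = 364 g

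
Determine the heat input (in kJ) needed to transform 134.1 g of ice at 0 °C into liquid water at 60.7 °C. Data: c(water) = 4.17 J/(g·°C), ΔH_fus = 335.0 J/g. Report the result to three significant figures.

q1 (melt at 0 °C): 134.1 × 335.0 = 44924 J
q2 (heat water 0.0→60.7 °C): 134.1 × 4.17 × 60.7 = 33943 J
Total: 44924 + 33943 = 78867 J = 78.9 kJ

q = 78.9 kJ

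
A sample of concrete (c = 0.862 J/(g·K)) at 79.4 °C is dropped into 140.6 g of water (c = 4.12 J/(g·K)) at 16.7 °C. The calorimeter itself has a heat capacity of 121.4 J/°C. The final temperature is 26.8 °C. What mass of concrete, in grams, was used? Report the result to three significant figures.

m = 156 g

q_gained = (140.6 × 4.12 + 121.4) × (26.8 − 16.7) = 7077 J
q_lost = m × 0.862 × (79.4 − 26.8) = 45.3412 m
m = 7077 / 45.3412 = 156 g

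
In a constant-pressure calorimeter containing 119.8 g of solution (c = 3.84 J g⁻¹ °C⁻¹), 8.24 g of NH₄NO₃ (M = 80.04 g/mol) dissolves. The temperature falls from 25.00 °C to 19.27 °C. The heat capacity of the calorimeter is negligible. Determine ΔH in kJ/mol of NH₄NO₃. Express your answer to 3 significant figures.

|ΔT| = |19.27 − 25.00| = 5.73 °C
|q_surr| = (119.8 × 3.84) × 5.73 = 460.032 × 5.73 = 2636 J
n(NH₄NO₃) = 8.24 / 80.04 = 0.1029 mol
Temperature fell, so q_rxn = +|q_surr| = 2.636 kJ
ΔH = q_rxn / n = 25.62 kJ/mol

ΔH = 25.6 kJ/mol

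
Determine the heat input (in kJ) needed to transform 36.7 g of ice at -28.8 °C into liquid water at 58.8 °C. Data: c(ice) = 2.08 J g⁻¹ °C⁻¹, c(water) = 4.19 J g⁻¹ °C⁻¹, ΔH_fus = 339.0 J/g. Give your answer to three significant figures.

q1 (heat ice -28.8→0.0 °C): 36.7 × 2.08 × 28.8 = 2198 J
q2 (melt at 0 °C): 36.7 × 339.0 = 12441 J
q3 (heat water 0.0→58.8 °C): 36.7 × 4.19 × 58.8 = 9042 J
Total: 2198 + 12441 + 9042 = 23681 J = 23.7 kJ

q = 23.7 kJ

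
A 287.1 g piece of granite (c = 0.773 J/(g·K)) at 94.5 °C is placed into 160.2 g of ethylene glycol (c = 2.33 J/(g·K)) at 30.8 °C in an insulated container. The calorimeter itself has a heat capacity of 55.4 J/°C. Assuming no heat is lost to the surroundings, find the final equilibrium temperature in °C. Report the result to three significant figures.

Heat lost by granite = heat gained by ethylene glycol + calorimeter.
(287.1)(0.773)(94.5 − T) = [(160.2)(2.33) + 55.4](T − 30.8)
221.9283 (94.5 − T) = 428.666 (T − 30.8)
20972 − 221.9283 T = 428.666 T − 13203
34175 = 650.5943 T
T = 52.53 °C

T_f = 52.5 °C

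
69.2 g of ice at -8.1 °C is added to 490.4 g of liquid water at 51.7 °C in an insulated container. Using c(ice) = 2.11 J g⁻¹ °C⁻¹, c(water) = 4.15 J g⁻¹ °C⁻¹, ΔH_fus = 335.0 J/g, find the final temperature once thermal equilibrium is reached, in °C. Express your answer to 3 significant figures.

Heat to bring ice to 0 °C and melt it: q₁ = 69.2×2.11×8.1 + 69.2×335.0 = 24365 J
Heat the water can supply cooling to 0 °C: 490.4×4.15×51.7 = 105218 J > q₁, so all ice melts.
Energy balance: 490.4×4.15×(51.7 − T) = 24365 + 69.2×4.15×(T − 0)
2035.16(51.7 − T) = 24365 + 287.18 T
105218 − 24365 = 2322.34 T
T = 80853 / 2322.34 = 34.82 °C

T_f = 34.8 °C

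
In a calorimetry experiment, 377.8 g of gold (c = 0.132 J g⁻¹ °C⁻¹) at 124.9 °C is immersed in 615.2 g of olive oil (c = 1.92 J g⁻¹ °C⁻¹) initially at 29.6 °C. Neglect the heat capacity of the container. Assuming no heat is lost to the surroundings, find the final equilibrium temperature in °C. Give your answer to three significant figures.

Heat lost by gold = heat gained by olive oil.
(377.8)(0.132)(124.9 − T) = (615.2)(1.92)(T − 29.6)
49.8696 (124.9 − T) = 1181.184 (T − 29.6)
6228.7 − 49.8696 T = 1181.184 T − 34963
41191.7 = 1231.0536 T
T = 33.46 °C

T_f = 33.5 °C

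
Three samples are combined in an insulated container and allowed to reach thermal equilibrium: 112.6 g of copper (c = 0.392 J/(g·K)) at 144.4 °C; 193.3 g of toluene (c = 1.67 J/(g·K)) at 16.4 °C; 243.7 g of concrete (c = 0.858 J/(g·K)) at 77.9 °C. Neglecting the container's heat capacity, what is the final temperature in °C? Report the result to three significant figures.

Σ mᵢcᵢ(T − Tᵢ) = 0  ⇒  T = Σ mᵢcᵢTᵢ / Σ mᵢcᵢ
Σ mᵢcᵢ = 112.6×0.392 + 193.3×1.67 + 243.7×0.858 = 576.0448
Σ mᵢcᵢTᵢ = 44.1392×144.4 + 322.811×16.4 + 209.0946×77.9 = 27956
T = 27956 / 576.0448 = 48.53 °C

T_f = 48.5 °C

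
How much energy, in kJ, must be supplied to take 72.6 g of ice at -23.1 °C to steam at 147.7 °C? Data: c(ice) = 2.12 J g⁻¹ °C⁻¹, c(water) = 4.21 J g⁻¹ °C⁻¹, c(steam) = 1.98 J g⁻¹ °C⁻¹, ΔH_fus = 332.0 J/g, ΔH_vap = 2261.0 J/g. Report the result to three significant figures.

q = 229 kJ

q1 (heat ice -23.1→0.0 °C): 72.6 × 2.12 × 23.1 = 3555 J
q2 (melt at 0 °C): 72.6 × 332.0 = 24103 J
q3 (heat water 0.0→100.0 °C): 72.6 × 4.21 × 100.0 = 30565 J
q4 (vaporize at 100 °C): 72.6 × 2261.0 = 164149 J
q5 (heat steam 100.0→147.7 °C): 72.6 × 1.98 × 47.7 = 6857 J
Total: 3555 + 24103 + 30565 + 164149 + 6857 = 229229 J = 229 kJ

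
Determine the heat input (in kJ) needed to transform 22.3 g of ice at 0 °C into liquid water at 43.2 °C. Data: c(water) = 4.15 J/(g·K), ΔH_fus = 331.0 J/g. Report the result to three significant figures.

q1 (melt at 0 °C): 22.3 × 331.0 = 7381 J
q2 (heat water 0.0→43.2 °C): 22.3 × 4.15 × 43.2 = 3998 J
Total: 7381 + 3998 = 11379 J = 11.4 kJ

q = 11.4 kJ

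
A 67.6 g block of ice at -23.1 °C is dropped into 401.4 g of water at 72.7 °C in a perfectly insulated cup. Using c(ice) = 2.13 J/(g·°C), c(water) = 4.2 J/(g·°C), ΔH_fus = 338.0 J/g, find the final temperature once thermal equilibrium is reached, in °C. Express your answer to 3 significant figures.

Heat to bring ice to 0 °C and melt it: q₁ = 67.6×2.13×23.1 + 67.6×338.0 = 26175 J
Heat the water can supply cooling to 0 °C: 401.4×4.2×72.7 = 122563 J > q₁, so all ice melts.
Energy balance: 401.4×4.2×(72.7 − T) = 26175 + 67.6×4.2×(T − 0)
1685.88(72.7 − T) = 26175 + 283.92 T
122563 − 26175 = 1969.80 T
T = 96388 / 1969.80 = 48.93 °C

T_f = 48.9 °C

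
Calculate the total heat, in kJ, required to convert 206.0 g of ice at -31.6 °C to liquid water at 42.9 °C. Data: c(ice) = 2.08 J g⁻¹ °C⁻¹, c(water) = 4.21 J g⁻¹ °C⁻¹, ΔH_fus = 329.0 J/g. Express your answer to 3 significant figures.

q1 (heat ice -31.6→0.0 °C): 206.0 × 2.08 × 31.6 = 13540 J
q2 (melt at 0 °C): 206.0 × 329.0 = 67774 J
q3 (heat water 0.0→42.9 °C): 206.0 × 4.21 × 42.9 = 37205 J
Total: 13540 + 67774 + 37205 = 118519 J = 119 kJ

q = 119 kJ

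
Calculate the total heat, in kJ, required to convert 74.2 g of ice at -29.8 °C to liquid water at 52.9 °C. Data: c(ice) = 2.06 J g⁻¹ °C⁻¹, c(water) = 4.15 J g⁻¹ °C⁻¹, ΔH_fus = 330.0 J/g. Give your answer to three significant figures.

q1 (heat ice -29.8→0.0 °C): 74.2 × 2.06 × 29.8 = 4555 J
q2 (melt at 0 °C): 74.2 × 330.0 = 24486 J
q3 (heat water 0.0→52.9 °C): 74.2 × 4.15 × 52.9 = 16289 J
Total: 4555 + 24486 + 16289 = 45330 J = 45.3 kJ

q = 45.3 kJ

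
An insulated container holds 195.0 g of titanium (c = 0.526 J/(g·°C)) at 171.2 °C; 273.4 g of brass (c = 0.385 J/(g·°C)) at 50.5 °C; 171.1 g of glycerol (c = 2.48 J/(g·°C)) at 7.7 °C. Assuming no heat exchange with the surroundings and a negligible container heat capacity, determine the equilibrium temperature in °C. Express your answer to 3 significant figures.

Σ mᵢcᵢ(T − Tᵢ) = 0  ⇒  T = Σ mᵢcᵢTᵢ / Σ mᵢcᵢ
Σ mᵢcᵢ = 195.0×0.526 + 273.4×0.385 + 171.1×2.48 = 632.157
Σ mᵢcᵢTᵢ = 102.57×171.2 + 105.259×50.5 + 424.328×7.7 = 26143
T = 26143 / 632.157 = 41.36 °C

T_f = 41.4 °C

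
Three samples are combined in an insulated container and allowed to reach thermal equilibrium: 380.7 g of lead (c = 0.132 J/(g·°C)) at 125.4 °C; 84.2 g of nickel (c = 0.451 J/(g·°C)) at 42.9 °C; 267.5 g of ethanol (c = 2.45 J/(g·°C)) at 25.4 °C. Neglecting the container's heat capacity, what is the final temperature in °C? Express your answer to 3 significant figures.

Σ mᵢcᵢ(T − Tᵢ) = 0  ⇒  T = Σ mᵢcᵢTᵢ / Σ mᵢcᵢ
Σ mᵢcᵢ = 380.7×0.132 + 84.2×0.451 + 267.5×2.45 = 743.6016
Σ mᵢcᵢTᵢ = 50.2524×125.4 + 37.9742×42.9 + 655.375×25.4 = 24577
T = 24577 / 743.6016 = 33.05 °C

T_f = 33.1 °C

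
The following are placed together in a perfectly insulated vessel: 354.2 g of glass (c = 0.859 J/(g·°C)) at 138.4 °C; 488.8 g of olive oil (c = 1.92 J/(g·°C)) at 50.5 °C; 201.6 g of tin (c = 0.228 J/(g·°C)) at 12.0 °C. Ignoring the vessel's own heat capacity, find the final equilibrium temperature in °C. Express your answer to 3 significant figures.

T_f = 69.9 °C

Σ mᵢcᵢ(T − Tᵢ) = 0  ⇒  T = Σ mᵢcᵢTᵢ / Σ mᵢcᵢ
Σ mᵢcᵢ = 354.2×0.859 + 488.8×1.92 + 201.6×0.228 = 1288.7186
Σ mᵢcᵢTᵢ = 304.2578×138.4 + 938.496×50.5 + 45.9648×12.0 = 90055
T = 90055 / 1288.7186 = 69.88 °C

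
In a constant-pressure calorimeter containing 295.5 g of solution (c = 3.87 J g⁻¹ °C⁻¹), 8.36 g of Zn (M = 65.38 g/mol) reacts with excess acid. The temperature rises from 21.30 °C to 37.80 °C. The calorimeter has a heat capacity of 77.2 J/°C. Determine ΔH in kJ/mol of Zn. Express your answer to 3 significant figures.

ΔH = -158 kJ/mol

|ΔT| = |37.80 − 21.30| = 16.50 °C
|q_surr| = (295.5 × 3.87 + 77.2) × 16.50 = 1220.785 × 16.50 = 20143 J
n(Zn) = 8.36 / 65.38 = 0.12787 mol
Temperature rose, so q_rxn = −|q_surr| = -20.143 kJ
ΔH = q_rxn / n = -157.5 kJ/mol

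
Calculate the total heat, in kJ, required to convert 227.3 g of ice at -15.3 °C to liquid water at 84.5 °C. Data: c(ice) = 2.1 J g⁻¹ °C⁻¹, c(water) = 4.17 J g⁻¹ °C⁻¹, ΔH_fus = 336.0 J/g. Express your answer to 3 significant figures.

q1 (heat ice -15.3→0.0 °C): 227.3 × 2.1 × 15.3 = 7303 J
q2 (melt at 0 °C): 227.3 × 336.0 = 76373 J
q3 (heat water 0.0→84.5 °C): 227.3 × 4.17 × 84.5 = 80093 J
Total: 7303 + 76373 + 80093 = 163769 J = 164 kJ

q = 164 kJ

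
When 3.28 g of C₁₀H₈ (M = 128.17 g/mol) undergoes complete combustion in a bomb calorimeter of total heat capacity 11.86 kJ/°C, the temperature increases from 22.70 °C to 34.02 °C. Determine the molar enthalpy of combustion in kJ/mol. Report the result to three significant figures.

ΔT = 34.02 − 22.70 = 11.32 °C
q_cal = C_cal × ΔT = 11.86 × 11.32 = 134.2552 kJ
n = 3.28 / 128.17 = 0.02559 mol
q_rxn = −q_cal = -134.2552 kJ
ΔH = -134.2552 / 0.02559 = -5246 kJ/mol

ΔH = -5250 kJ/mol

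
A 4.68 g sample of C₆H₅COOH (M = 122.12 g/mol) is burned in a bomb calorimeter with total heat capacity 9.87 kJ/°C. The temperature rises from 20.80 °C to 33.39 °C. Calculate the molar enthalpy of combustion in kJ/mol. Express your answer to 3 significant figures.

ΔT = 33.39 − 20.80 = 12.59 °C
q_cal = C_cal × ΔT = 9.87 × 12.59 = 124.2633 kJ
n = 4.68 / 122.12 = 0.03832 mol
q_rxn = −q_cal = -124.2633 kJ
ΔH = -124.2633 / 0.03832 = -3243 kJ/mol

ΔH = -3240 kJ/mol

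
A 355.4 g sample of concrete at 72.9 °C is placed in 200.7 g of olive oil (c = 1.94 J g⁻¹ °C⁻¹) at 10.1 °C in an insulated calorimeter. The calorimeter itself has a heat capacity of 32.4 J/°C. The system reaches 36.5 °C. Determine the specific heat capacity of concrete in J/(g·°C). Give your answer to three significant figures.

q_gained = (200.7 × 1.94 + 32.4) × (36.5 − 10.1) = 11134 J
q_lost = 355.4 × c × (72.9 − 36.5) = 12936.56 c
Set equal: c = 11134 / 12936.56 = 0.861 J/(g·°C)

c = 0.861 J/(g·°C)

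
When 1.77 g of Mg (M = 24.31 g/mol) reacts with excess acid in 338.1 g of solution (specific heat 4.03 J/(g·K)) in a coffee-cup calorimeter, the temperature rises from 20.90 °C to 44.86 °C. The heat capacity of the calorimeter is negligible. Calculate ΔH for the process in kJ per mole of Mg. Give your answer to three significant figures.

ΔH = -448 kJ/mol

|ΔT| = |44.86 − 20.90| = 23.96 °C
|q_surr| = (338.1 × 4.03) × 23.96 = 1362.543 × 23.96 = 32650 J
n(Mg) = 1.77 / 24.31 = 0.07281 mol
Temperature rose, so q_rxn = −|q_surr| = -32.65 kJ
ΔH = q_rxn / n = -448.4 kJ/mol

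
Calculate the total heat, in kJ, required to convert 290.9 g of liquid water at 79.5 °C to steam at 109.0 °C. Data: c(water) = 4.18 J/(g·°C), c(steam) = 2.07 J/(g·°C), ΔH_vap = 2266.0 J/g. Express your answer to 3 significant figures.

q = 690 kJ

q1 (heat water 79.5→100.0 °C): 290.9 × 4.18 × 20.5 = 24927 J
q2 (vaporize at 100 °C): 290.9 × 2266.0 = 659179 J
q3 (heat steam 100.0→109.0 °C): 290.9 × 2.07 × 9.0 = 5419 J
Total: 24927 + 659179 + 5419 = 689525 J = 690 kJ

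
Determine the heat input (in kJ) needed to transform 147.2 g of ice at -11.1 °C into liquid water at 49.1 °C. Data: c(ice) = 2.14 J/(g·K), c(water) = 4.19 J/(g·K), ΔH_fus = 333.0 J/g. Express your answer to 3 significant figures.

q = 82.8 kJ

q1 (heat ice -11.1→0.0 °C): 147.2 × 2.14 × 11.1 = 3497 J
q2 (melt at 0 °C): 147.2 × 333.0 = 49018 J
q3 (heat water 0.0→49.1 °C): 147.2 × 4.19 × 49.1 = 30283 J
Total: 3497 + 49018 + 30283 = 82798 J = 82.8 kJ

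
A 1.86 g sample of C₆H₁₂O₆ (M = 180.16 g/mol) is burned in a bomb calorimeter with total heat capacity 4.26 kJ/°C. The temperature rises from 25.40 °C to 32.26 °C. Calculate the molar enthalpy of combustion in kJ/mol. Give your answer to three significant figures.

ΔH = -2830 kJ/mol

ΔT = 32.26 − 25.40 = 6.86 °C
q_cal = C_cal × ΔT = 4.26 × 6.86 = 29.2236 kJ
n = 1.86 / 180.16 = 0.01032 mol
q_rxn = −q_cal = -29.2236 kJ
ΔH = -29.2236 / 0.01032 = -2832 kJ/mol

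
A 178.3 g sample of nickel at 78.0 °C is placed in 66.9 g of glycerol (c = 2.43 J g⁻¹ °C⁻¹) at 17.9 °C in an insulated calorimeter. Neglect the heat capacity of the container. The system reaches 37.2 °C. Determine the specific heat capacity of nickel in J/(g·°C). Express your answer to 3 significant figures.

q_gained = (66.9 × 2.43) × (37.2 − 17.9) = 3138 J
q_lost = 178.3 × c × (78.0 − 37.2) = 7274.64 c
Set equal: c = 3138 / 7274.64 = 0.431 J/(g·°C)

c = 0.431 J/(g·°C)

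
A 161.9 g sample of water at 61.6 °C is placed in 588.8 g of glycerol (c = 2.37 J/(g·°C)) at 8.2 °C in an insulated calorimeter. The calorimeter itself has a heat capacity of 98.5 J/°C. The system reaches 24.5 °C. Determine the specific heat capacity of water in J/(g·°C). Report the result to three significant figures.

c = 4.05 J/(g·°C)

q_gained = (588.8 × 2.37 + 98.5) × (24.5 − 8.2) = 24350 J
q_lost = 161.9 × c × (61.6 − 24.5) = 6006.49 c
Set equal: c = 24350 / 6006.49 = 4.05 J/(g·°C)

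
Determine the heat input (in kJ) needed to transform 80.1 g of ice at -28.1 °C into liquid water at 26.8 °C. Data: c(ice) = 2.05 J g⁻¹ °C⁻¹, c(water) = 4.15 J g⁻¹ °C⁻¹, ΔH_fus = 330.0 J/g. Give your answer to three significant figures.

q1 (heat ice -28.1→0.0 °C): 80.1 × 2.05 × 28.1 = 4614 J
q2 (melt at 0 °C): 80.1 × 330.0 = 26433 J
q3 (heat water 0.0→26.8 °C): 80.1 × 4.15 × 26.8 = 8909 J
Total: 4614 + 26433 + 8909 = 39956 J = 40.0 kJ

q = 40.0 kJ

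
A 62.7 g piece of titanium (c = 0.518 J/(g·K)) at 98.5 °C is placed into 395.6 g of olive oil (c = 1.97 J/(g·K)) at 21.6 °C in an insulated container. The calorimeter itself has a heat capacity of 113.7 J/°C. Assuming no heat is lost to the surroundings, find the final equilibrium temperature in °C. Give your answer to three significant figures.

Heat lost by titanium = heat gained by olive oil + calorimeter.
(62.7)(0.518)(98.5 − T) = [(395.6)(1.97) + 113.7](T − 21.6)
32.4786 (98.5 − T) = 893.032 (T − 21.6)
3199.1 − 32.4786 T = 893.032 T − 19289
22488.1 = 925.5106 T
T = 24.30 °C

T_f = 24.3 °C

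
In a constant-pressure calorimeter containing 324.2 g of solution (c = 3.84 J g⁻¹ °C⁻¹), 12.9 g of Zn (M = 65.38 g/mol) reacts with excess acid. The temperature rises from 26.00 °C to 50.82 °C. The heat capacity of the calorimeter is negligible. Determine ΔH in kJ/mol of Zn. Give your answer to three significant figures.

ΔH = -157 kJ/mol

|ΔT| = |50.82 − 26.00| = 24.82 °C
|q_surr| = (324.2 × 3.84) × 24.82 = 1244.928 × 24.82 = 30900 J
n(Zn) = 12.9 / 65.38 = 0.1973 mol
Temperature rose, so q_rxn = −|q_surr| = -30.90 kJ
ΔH = q_rxn / n = -156.6 kJ/mol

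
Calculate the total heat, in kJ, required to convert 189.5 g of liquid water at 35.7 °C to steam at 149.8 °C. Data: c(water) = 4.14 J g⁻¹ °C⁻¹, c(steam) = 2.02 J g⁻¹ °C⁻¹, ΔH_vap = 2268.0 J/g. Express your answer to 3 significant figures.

q = 499 kJ

q1 (heat water 35.7→100.0 °C): 189.5 × 4.14 × 64.3 = 50445 J
q2 (vaporize at 100 °C): 189.5 × 2268.0 = 429786 J
q3 (heat steam 100.0→149.8 °C): 189.5 × 2.02 × 49.8 = 19063 J
Total: 50445 + 429786 + 19063 = 499294 J = 499 kJ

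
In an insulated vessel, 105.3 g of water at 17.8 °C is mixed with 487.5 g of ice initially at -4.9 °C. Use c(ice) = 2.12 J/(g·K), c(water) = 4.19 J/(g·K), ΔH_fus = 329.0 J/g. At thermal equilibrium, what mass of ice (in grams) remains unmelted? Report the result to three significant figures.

Heat to warm all ice to 0 °C: 487.5×2.12×4.9 = 5064.2 J
Heat released by water cooling to 0 °C: 105.3×4.19×17.8 = 7853.5 J
7853.5 J < 5064.2 + 487.5×329.0 = 165451.7 J, so not all ice melts; final T = 0 °C.
Heat left for melting: 7853.5 − 5064.2 = 2789.3 J
Mass melted = 2789.3 / 329.0 = 8.478 g
Ice remaining = 487.5 − 8.478 = 479.022 g

m_ice remaining = 479 g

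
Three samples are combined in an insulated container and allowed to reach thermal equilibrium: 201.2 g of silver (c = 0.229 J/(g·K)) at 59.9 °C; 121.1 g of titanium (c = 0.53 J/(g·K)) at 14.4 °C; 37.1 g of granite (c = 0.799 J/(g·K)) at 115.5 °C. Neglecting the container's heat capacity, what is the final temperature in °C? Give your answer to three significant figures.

Σ mᵢcᵢ(T − Tᵢ) = 0  ⇒  T = Σ mᵢcᵢTᵢ / Σ mᵢcᵢ
Σ mᵢcᵢ = 201.2×0.229 + 121.1×0.53 + 37.1×0.799 = 139.9007
Σ mᵢcᵢTᵢ = 46.0748×59.9 + 64.183×14.4 + 29.6429×115.5 = 7107.9
T = 7107.9 / 139.9007 = 50.81 °C

T_f = 50.8 °C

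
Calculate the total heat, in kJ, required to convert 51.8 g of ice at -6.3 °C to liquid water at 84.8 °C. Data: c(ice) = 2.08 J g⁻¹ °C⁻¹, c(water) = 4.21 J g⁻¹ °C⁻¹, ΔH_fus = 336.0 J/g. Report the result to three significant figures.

q1 (heat ice -6.3→0.0 °C): 51.8 × 2.08 × 6.3 = 679 J
q2 (melt at 0 °C): 51.8 × 336.0 = 17405 J
q3 (heat water 0.0→84.8 °C): 51.8 × 4.21 × 84.8 = 18493 J
Total: 679 + 17405 + 18493 = 36577 J = 36.6 kJ

q = 36.6 kJ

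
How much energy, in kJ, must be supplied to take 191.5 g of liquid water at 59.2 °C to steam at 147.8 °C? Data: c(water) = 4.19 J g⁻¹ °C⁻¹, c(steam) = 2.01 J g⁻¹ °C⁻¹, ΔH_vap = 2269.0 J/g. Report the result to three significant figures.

q1 (heat water 59.2→100.0 °C): 191.5 × 4.19 × 40.8 = 32737 J
q2 (vaporize at 100 °C): 191.5 × 2269.0 = 434514 J
q3 (heat steam 100.0→147.8 °C): 191.5 × 2.01 × 47.8 = 18399 J
Total: 32737 + 434514 + 18399 = 485650 J = 486 kJ

q = 486 kJ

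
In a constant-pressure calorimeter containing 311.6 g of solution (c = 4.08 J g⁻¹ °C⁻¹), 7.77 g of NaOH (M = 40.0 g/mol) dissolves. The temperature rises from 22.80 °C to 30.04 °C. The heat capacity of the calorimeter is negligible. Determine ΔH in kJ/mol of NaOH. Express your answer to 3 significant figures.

|ΔT| = |30.04 − 22.80| = 7.24 °C
|q_surr| = (311.6 × 4.08) × 7.24 = 1271.328 × 7.24 = 9204 J
n(NaOH) = 7.77 / 40.0 = 0.1943 mol
Temperature rose, so q_rxn = −|q_surr| = -9.204 kJ
ΔH = q_rxn / n = -47.37 kJ/mol

ΔH = -47.4 kJ/mol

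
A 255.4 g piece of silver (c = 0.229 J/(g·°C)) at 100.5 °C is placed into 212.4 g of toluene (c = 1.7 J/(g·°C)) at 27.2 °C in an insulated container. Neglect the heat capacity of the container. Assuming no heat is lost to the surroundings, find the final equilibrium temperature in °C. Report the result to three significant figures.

T_f = 37.4 °C

Heat lost by silver = heat gained by toluene.
(255.4)(0.229)(100.5 − T) = (212.4)(1.7)(T − 27.2)
58.4866 (100.5 − T) = 361.08 (T − 27.2)
5877.9 − 58.4866 T = 361.08 T − 9821.4
15699.3 = 419.5666 T
T = 37.42 °C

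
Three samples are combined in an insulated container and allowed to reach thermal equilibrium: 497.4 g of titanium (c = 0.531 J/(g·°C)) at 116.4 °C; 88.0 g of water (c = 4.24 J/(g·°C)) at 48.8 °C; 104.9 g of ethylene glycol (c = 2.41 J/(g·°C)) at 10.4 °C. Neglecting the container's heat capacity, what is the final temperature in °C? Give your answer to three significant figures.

T_f = 58.0 °C

Σ mᵢcᵢ(T − Tᵢ) = 0  ⇒  T = Σ mᵢcᵢTᵢ / Σ mᵢcᵢ
Σ mᵢcᵢ = 497.4×0.531 + 88.0×4.24 + 104.9×2.41 = 890.0484
Σ mᵢcᵢTᵢ = 264.1194×116.4 + 373.12×48.8 + 252.809×10.4 = 51581
T = 51581 / 890.0484 = 57.95 °C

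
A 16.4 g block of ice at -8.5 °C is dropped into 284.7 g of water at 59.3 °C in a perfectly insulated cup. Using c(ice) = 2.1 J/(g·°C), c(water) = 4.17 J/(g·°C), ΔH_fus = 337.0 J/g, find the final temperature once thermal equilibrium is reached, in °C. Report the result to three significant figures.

Heat to bring ice to 0 °C and melt it: q₁ = 16.4×2.1×8.5 + 16.4×337.0 = 5819.5 J
Heat the water can supply cooling to 0 °C: 284.7×4.17×59.3 = 70400.9 J > q₁, so all ice melts.
Energy balance: 284.7×4.17×(59.3 − T) = 5819.5 + 16.4×4.17×(T − 0)
1187.199(59.3 − T) = 5819.5 + 68.388 T
70400.9 − 5819.5 = 1255.587 T
T = 64581.4 / 1255.587 = 51.44 °C

T_f = 51.4 °C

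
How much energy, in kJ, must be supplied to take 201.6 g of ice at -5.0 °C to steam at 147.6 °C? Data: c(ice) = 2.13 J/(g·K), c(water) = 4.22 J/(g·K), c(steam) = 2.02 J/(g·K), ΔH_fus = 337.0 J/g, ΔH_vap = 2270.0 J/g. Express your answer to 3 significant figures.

q1 (heat ice -5.0→0.0 °C): 201.6 × 2.13 × 5.0 = 2147 J
q2 (melt at 0 °C): 201.6 × 337.0 = 67939 J
q3 (heat water 0.0→100.0 °C): 201.6 × 4.22 × 100.0 = 85075 J
q4 (vaporize at 100 °C): 201.6 × 2270.0 = 457632 J
q5 (heat steam 100.0→147.6 °C): 201.6 × 2.02 × 47.6 = 19384 J
Total: 2147 + 67939 + 85075 + 457632 + 19384 = 632177 J = 632 kJ

q = 632 kJ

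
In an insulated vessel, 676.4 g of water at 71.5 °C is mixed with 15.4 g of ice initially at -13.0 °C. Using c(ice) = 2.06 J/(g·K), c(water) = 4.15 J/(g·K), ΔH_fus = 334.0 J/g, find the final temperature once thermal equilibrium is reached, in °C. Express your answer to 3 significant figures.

T_f = 68.0 °C

Heat to bring ice to 0 °C and melt it: q₁ = 15.4×2.06×13.0 + 15.4×334.0 = 5556.0 J
Heat the water can supply cooling to 0 °C: 676.4×4.15×71.5 = 200705 J > q₁, so all ice melts.
Energy balance: 676.4×4.15×(71.5 − T) = 5556.0 + 15.4×4.15×(T − 0)
2807.06(71.5 − T) = 5556.0 + 63.91 T
200705 − 5556.0 = 2870.97 T
T = 195149.0 / 2870.97 = 67.97 °C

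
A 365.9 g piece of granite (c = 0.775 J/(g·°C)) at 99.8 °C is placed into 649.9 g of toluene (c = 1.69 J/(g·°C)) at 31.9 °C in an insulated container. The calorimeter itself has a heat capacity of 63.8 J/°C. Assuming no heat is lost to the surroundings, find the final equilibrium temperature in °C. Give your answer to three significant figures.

T_f = 45.2 °C

Heat lost by granite = heat gained by toluene + calorimeter.
(365.9)(0.775)(99.8 − T) = [(649.9)(1.69) + 63.8](T − 31.9)
283.5725 (99.8 − T) = 1162.131 (T − 31.9)
28301 − 283.5725 T = 1162.131 T − 37072
65373 = 1445.7035 T
T = 45.22 °C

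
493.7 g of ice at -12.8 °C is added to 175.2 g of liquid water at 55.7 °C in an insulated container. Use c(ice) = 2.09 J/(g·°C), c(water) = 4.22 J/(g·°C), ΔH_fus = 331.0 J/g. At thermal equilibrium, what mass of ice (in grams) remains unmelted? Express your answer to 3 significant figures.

m_ice remaining = 409 g

Heat to warm all ice to 0 °C: 493.7×2.09×12.8 = 13207 J
Heat released by water cooling to 0 °C: 175.2×4.22×55.7 = 41181 J
41181 J < 13207 + 493.7×331.0 = 176621.7 J, so not all ice melts; final T = 0 °C.
Heat left for melting: 41181 − 13207 = 27974 J
Mass melted = 27974 / 331.0 = 84.51 g
Ice remaining = 493.7 − 84.51 = 409.19 g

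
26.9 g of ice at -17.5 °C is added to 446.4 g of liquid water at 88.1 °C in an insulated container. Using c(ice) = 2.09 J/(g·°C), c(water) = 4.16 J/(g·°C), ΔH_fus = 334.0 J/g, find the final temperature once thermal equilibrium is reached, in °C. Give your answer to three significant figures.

Heat to bring ice to 0 °C and melt it: q₁ = 26.9×2.09×17.5 + 26.9×334.0 = 9968.5 J
Heat the water can supply cooling to 0 °C: 446.4×4.16×88.1 = 163604 J > q₁, so all ice melts.
Energy balance: 446.4×4.16×(88.1 − T) = 9968.5 + 26.9×4.16×(T − 0)
1857.024(88.1 − T) = 9968.5 + 111.904 T
163604 − 9968.5 = 1968.928 T
T = 153635.5 / 1968.928 = 78.03 °C

T_f = 78.0 °C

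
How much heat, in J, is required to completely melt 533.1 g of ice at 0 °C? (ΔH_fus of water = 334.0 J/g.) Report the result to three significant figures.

q = 178000 J

q = m × ΔH_fus = 533.1 × 334.0 = 178100 J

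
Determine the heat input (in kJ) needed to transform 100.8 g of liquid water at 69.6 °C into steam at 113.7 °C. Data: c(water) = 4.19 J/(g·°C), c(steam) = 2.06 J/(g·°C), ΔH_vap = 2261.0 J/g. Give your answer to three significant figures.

q = 244 kJ

q1 (heat water 69.6→100.0 °C): 100.8 × 4.19 × 30.4 = 12840 J
q2 (vaporize at 100 °C): 100.8 × 2261.0 = 227909 J
q3 (heat steam 100.0→113.7 °C): 100.8 × 2.06 × 13.7 = 2845 J
Total: 12840 + 227909 + 2845 = 243594 J = 244 kJ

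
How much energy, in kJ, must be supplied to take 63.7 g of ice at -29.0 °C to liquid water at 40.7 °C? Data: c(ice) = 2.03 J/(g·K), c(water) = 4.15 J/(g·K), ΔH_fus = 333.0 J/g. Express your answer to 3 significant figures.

q = 35.7 kJ

q1 (heat ice -29.0→0.0 °C): 63.7 × 2.03 × 29.0 = 3750 J
q2 (melt at 0 °C): 63.7 × 333.0 = 21212 J
q3 (heat water 0.0→40.7 °C): 63.7 × 4.15 × 40.7 = 10759 J
Total: 3750 + 21212 + 10759 = 35721 J = 35.7 kJ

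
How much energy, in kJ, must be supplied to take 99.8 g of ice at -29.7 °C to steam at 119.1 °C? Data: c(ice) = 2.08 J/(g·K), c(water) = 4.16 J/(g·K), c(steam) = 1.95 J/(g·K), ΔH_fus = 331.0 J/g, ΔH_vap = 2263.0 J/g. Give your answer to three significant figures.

q = 310 kJ

q1 (heat ice -29.7→0.0 °C): 99.8 × 2.08 × 29.7 = 6165 J
q2 (melt at 0 °C): 99.8 × 331.0 = 33034 J
q3 (heat water 0.0→100.0 °C): 99.8 × 4.16 × 100.0 = 41517 J
q4 (vaporize at 100 °C): 99.8 × 2263.0 = 225847 J
q5 (heat steam 100.0→119.1 °C): 99.8 × 1.95 × 19.1 = 3717 J
Total: 6165 + 33034 + 41517 + 225847 + 3717 = 310280 J = 310 kJ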